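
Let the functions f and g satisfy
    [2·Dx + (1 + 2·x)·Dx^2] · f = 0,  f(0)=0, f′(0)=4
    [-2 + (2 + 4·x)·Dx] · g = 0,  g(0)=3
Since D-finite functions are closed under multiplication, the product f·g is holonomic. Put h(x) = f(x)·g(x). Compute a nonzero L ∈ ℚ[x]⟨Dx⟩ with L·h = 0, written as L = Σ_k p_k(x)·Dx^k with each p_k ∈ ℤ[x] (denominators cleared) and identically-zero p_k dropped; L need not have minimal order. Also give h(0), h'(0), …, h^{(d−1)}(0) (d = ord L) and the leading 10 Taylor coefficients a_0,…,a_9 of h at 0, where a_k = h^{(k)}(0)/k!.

L = 1 + (1 + 4·x + 4·x^2)·Dx^2  (order 2).
h: a_k = 0, 12, 0, -2, 4, -71/10, 62/5, -3043/140, 2689/70, -46027/672, …
ICs: h(0) = 0, h′(0) = 12.

f: a_k = 0, 4, -4, 16/3, -8, 64/5, -64/3, 256/7, -64, 1024/9, …
g: a_k = 3, 3, -3/2, 3/2, -15/8, 21/8, -63/16, 99/16, -1287/128, 2145/128, …
Product ⇒ symmetric product L₀, ord ≤ 2.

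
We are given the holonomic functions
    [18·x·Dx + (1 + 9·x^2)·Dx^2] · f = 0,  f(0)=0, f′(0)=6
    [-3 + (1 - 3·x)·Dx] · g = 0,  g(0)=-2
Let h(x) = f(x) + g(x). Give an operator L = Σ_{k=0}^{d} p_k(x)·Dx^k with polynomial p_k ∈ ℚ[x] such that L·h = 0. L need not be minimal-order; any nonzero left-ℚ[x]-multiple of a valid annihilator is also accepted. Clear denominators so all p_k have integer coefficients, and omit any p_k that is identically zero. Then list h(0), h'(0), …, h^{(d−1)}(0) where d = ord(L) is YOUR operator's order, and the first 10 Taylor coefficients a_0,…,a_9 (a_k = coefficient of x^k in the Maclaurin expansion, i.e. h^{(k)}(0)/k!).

L = (18 - 216·x - 486·x^2)·Dx + (-12 + 18·x - 108·x^2 - 486·x^3)·Dx^2 + (1 - 81·x^4)·Dx^3  (order 3).
h: a_k = -2, 0, -18, -72, -162, -1944/5, -1458, -34992/7, -13122, -34992, …
ICs: h(0) = -2, h′(0) = 0, h′′(0) = -36.

f: a_k = 0, 6, 0, -18, 0, 486/5, 0, -4374/7, 0, 4374, …
g: a_k = -2, -6, -18, -54, -162, -486, -1458, -4374, -13122, -39366, …
Weyl lclm of L_f,L_g ⇒ L₀ (ord ≤ 3).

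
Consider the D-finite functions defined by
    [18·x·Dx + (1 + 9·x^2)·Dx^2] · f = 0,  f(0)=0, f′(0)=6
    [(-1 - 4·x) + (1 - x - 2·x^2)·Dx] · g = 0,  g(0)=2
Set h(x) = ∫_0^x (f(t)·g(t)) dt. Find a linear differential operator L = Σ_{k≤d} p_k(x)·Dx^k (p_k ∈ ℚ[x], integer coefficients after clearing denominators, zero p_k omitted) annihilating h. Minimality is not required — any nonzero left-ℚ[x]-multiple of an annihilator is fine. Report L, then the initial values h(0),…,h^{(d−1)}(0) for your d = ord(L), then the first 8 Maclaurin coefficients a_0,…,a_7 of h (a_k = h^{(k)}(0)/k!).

f: a_k = 0, 6, 0, -18, 0, 486/5, 0, -4374/7, …
g: a_k = 2, 2, 6, 10, 22, 42, 86, 170, …
f·g: L₀ = L_f ⊗_s L_g, ord ≤ 2·1.
Integrate: L := L₀·Dx.
L = (4 + 18·x + 108·x^2)·Dx + (2 - 10·x + 36·x^2 + 108·x^3)·Dx^2 + (-1 + x - 7·x^2 + 9·x^3 + 18·x^4)·Dx^3  (order 3).
h: a_k = 0, 0, 6, 4, 0, 24/5, 182/5, 1332/35, …
ICs: h(0) = 0, h′(0) = 0, h′′(0) = 12.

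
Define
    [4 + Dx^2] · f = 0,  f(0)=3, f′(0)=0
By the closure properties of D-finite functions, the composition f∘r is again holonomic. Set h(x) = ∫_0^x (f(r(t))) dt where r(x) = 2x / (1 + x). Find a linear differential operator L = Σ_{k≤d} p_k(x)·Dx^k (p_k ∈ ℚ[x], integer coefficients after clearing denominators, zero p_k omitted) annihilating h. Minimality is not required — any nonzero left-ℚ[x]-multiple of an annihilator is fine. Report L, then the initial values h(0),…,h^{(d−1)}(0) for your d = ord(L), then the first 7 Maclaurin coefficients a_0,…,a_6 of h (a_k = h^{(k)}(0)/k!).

L = 16·Dx + (2 + 6·x + 6·x^2 + 2·x^3)·Dx^2 + (1 + 4·x + 6·x^2 + 4·x^3 + x^4)·Dx^3  (order 3).
h: a_k = 0, 3, 0, -8, 12, -8, -16/3, …
ICs: h(0) = 0, h′(0) = 3, h′′(0) = 0.

f: a_k = 3, 0, -6, 0, 2, 0, -4/15, …
Substitute x→r, Dx→(1/r')Dx; clear ⇒ L₀.
Integrate: L := L₀·Dx.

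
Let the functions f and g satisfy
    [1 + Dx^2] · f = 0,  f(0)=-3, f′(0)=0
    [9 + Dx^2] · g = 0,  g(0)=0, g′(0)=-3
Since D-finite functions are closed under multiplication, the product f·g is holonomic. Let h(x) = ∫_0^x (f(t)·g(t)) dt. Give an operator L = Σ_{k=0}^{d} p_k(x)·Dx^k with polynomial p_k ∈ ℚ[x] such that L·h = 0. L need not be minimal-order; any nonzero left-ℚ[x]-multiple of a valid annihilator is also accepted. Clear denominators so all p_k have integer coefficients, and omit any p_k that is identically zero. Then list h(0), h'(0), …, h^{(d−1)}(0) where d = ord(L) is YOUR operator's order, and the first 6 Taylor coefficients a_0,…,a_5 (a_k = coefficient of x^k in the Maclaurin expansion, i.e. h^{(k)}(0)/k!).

L = 64·Dx + 20·Dx^3 + Dx^5  (order 5).
h: a_k = 0, 0, 9/2, 0, -9/2, 0, …
ICs: h(0) = 0, h′(0) = 0, h′′(0) = 9, h′′′(0) = 0, h′′′′(0) = -108.

f: a_k = -3, 0, 3/2, 0, -1/8, 0, …
g: a_k = 0, -3, 0, 9/2, 0, -81/40, …
Product ⇒ symmetric product L₀, ord ≤ 4.
Integrate: L := L₀·Dx.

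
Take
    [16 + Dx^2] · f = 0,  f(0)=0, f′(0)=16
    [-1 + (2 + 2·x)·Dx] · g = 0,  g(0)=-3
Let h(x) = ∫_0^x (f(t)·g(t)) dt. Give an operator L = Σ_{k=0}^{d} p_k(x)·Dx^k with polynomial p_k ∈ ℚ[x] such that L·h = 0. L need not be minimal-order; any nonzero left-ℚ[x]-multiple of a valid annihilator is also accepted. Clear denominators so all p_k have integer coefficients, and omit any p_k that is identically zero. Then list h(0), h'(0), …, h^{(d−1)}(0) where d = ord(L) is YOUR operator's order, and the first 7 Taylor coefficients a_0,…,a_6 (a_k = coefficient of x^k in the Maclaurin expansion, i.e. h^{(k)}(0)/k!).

L = (67 + 128·x + 64·x^2)·Dx + (-4 - 4·x)·Dx^2 + (4 + 8·x + 4·x^2)·Dx^3  (order 3).
h: a_k = 0, 0, -24, -8, 67/2, 61/5, -4661/240, …
ICs: h(0) = 0, h′(0) = 0, h′′(0) = -48.

f: a_k = 0, 16, 0, -128/3, 0, 512/15, 0, …
g: a_k = -3, -3/2, 3/8, -3/16, 15/128, -21/256, 63/1024, …
Product ⇒ symmetric product L₀, ord ≤ 2.
Integrate: L := L₀·Dx.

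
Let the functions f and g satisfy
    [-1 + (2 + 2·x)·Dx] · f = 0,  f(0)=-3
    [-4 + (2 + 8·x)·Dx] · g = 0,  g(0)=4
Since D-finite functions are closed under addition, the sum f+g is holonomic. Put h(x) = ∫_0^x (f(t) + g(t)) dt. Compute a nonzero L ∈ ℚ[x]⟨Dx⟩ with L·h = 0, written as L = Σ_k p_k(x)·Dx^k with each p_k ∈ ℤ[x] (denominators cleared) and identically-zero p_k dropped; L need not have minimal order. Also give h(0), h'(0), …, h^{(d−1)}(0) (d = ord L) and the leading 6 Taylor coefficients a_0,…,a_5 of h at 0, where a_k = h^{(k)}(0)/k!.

f: a_k = -3, -3/2, 3/8, -3/16, 15/128, -21/256, …
g: a_k = 4, 8, -8, 16, -40, 112, …
L₀ := lclm(L_f,L_g); ord L₀ ≤ 1+1.
h=∫₀ˣh₀: take L = L₀·Dx.
L = -2·Dx + (5 + 8·x)·Dx^2 + (2 + 10·x + 8·x^2)·Dx^3  (order 3).
h: a_k = 0, 1, 13/4, -61/24, 253/64, -1021/128, …
ICs: h(0) = 0, h′(0) = 1, h′′(0) = 13/2.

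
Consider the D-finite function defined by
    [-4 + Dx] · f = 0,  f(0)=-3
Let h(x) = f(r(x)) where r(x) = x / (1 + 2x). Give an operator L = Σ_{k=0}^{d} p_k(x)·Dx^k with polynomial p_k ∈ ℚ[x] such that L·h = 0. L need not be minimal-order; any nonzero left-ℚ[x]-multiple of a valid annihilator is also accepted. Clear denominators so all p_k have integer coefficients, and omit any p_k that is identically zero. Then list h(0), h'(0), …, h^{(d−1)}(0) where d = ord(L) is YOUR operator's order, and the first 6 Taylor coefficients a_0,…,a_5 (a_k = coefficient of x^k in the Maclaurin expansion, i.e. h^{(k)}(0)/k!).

f: a_k = -3, -12, -24, -32, -32, -128/5, …
h₀=f(r): pull back L_f along r ⇒ L₀.
L = -4 + (1 + 4·x + 4·x^2)·Dx  (order 1).
h: a_k = -3, -12, 0, 16, -32, 192/5, …
ICs: h(0) = -3.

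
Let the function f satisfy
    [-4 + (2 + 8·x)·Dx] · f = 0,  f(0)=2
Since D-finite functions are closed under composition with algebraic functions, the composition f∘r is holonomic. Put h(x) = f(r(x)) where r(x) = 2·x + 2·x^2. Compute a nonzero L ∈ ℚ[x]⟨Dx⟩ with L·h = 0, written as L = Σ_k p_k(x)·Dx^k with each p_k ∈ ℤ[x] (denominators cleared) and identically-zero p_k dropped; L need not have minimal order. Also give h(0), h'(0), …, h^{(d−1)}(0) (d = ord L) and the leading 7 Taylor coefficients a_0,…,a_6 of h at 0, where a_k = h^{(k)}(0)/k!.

f: a_k = 2, 4, -4, 8, -20, 56, -168, …
Substitute x→r, Dx→(1/r')Dx; clear ⇒ L₀.
L = (-4 - 8·x) + (1 + 8·x + 8·x^2)·Dx  (order 1).
h: a_k = 2, 8, -8, 32, -144, 704, -3648, …
ICs: h(0) = 2.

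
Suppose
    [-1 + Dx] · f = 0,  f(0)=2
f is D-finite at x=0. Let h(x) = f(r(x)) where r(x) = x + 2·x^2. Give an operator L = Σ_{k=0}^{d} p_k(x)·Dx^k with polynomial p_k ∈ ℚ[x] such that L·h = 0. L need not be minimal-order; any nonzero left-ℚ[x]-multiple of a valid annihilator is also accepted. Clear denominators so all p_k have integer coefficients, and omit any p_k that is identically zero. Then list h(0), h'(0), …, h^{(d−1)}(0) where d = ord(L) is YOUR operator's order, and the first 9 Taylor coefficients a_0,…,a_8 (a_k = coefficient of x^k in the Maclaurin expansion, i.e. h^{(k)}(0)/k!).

f: a_k = 2, 2, 1, 1/3, 1/12, 1/60, 1/360, 1/2520, 1/20160, …
Change of var in L_f (x↦r) gives L₀.
L = (-1 - 4·x) + Dx  (order 1).
h: a_k = 2, 2, 5, 13/3, 73/12, 281/60, 1741/360, 1697/504, 57233/20160, …
ICs: h(0) = 2.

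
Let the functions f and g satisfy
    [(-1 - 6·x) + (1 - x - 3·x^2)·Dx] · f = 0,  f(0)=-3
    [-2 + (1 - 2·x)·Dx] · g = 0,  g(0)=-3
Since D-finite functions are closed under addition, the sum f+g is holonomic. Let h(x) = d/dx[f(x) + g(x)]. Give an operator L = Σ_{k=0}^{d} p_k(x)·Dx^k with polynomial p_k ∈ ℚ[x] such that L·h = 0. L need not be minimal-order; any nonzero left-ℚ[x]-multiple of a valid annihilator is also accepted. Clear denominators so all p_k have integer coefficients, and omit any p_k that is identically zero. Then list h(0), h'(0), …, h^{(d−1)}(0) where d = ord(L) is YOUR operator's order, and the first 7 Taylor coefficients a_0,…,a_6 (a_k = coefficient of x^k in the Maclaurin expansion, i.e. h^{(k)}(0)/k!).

L = (12 - 288·x + 648·x^2 - 1296·x^3 + 648·x^4) + (9 + 12·x - 126·x^2 + 540·x^3 - 1188·x^4 + 648·x^5)·Dx + (-2 + 15·x - 52·x^2 + 78·x^3 + 27·x^4 - 180·x^5 + 108·x^6)·Dx^2  (order 2).
h: a_k = -9, -48, -135, -420, -1080, -2898, -7245, …
ICs: h(0) = -9, h′(0) = -48.

f: a_k = -3, -3, -12, -21, -57, -120, -291, …
g: a_k = -3, -6, -12, -24, -48, -96, -192, …
Weyl lclm of L_f,L_g ⇒ L₀ (ord ≤ 2).
Differentiate: ansatz ord ≤ ord L₀ ⇒ L.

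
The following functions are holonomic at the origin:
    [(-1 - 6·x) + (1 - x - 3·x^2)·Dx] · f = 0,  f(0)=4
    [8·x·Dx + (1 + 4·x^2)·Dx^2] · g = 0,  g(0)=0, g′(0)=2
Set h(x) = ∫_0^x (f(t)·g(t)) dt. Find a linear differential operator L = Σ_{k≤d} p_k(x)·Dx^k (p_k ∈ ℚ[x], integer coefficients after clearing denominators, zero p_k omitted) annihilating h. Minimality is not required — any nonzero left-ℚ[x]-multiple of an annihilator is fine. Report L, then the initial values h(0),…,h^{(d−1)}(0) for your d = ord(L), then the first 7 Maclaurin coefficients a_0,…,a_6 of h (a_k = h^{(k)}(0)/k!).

f: a_k = 4, 4, 16, 28, 76, 160, 388, …
g: a_k = 0, 2, 0, -8/3, 0, 32/5, 0, …
L₀ := L_f ⊗_s L_g (sym. prod.), ord ≤ 2.
h=∫₀ˣh₀: take L = L₀·Dx.
L = (6 + 8·x + 72·x^2)·Dx + (2 + 4·x + 16·x^2 + 72·x^3)·Dx^2 + (-1 + x - x^2 + 4·x^3 + 12·x^4)·Dx^3  (order 3).
h: a_k = 0, 0, 4, 8/3, 16/3, 136/15, 1012/45, …
ICs: h(0) = 0, h′(0) = 0, h′′(0) = 8.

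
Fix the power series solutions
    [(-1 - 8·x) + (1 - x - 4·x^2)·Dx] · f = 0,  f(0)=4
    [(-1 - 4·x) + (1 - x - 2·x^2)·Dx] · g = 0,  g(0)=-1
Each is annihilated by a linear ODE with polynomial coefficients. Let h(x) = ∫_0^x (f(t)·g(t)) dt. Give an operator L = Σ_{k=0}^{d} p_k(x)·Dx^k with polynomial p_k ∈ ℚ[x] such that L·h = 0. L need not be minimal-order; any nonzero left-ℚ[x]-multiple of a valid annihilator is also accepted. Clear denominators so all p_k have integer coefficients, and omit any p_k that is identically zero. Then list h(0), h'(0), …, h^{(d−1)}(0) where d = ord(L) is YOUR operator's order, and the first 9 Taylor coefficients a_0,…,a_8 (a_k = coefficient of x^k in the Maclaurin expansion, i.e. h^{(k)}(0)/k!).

L = (-2 - 10·x + 18·x^2 + 32·x^3)·Dx + (1 - 2·x - 5·x^2 + 6·x^3 + 8·x^4)·Dx^2  (order 2).
h: a_k = 0, -4, -4, -12, -22, -276/5, -356/3, -284, -647, …
ICs: h(0) = 0, h′(0) = -4.

f: a_k = 4, 4, 20, 36, 116, 260, 724, 1764, 4660, …
g: a_k = -1, -1, -3, -5, -11, -21, -43, -85, -171, …
h₀=f·g: eliminate ⇒ L₀, order ≤ 1·1.
h=∫₀ˣh₀: take L = L₀·Dx.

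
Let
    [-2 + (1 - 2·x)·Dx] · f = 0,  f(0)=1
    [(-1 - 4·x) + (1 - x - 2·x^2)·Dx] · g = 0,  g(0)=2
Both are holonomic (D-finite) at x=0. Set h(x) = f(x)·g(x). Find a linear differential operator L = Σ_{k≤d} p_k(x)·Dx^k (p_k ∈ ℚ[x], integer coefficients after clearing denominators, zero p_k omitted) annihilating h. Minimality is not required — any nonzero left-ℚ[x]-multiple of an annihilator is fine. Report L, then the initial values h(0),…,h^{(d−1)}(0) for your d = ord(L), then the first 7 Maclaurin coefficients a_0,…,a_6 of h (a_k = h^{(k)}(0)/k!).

L = (3 + 6·x) + (-1 + x + 2·x^2)·Dx  (order 1).
h: a_k = 2, 6, 18, 46, 114, 270, 626, …
ICs: h(0) = 2.

f: a_k = 1, 2, 4, 8, 16, 32, 64, …
g: a_k = 2, 2, 6, 10, 22, 42, 86, …
L₀ := L_f ⊗_s L_g (sym. prod.), ord ≤ 1.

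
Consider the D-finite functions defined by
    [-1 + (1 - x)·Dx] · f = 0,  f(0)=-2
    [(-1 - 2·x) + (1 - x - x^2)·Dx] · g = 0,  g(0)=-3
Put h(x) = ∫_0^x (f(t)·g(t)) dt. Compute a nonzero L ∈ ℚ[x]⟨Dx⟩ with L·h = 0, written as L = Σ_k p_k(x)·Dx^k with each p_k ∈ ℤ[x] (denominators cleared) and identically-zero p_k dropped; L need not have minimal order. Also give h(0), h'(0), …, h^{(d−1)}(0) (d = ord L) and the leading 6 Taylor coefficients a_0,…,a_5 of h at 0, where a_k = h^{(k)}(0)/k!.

L = (-2 + 3·x^2)·Dx + (1 - 2·x + x^3)·Dx^2  (order 2).
h: a_k = 0, 6, 6, 8, 21/2, 72/5, …
ICs: h(0) = 0, h′(0) = 6.

f: a_k = -2, -2, -2, -2, -2, -2, …
g: a_k = -3, -3, -6, -9, -15, -24, …
h₀=f·g: eliminate ⇒ L₀, order ≤ 1·1.
h=∫₀ˣh₀: take L = L₀·Dx.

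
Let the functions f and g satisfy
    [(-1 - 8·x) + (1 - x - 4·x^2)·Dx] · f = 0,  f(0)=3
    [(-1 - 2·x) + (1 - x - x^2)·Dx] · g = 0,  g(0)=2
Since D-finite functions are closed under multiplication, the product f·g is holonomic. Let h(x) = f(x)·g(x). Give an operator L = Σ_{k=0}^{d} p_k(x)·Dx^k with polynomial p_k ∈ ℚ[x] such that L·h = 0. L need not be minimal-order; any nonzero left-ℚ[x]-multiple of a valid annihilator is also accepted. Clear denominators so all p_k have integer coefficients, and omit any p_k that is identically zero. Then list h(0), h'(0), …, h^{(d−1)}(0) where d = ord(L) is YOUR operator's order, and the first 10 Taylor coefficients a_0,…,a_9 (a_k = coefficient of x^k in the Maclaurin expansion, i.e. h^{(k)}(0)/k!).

L = (-2 - 8·x + 15·x^2 + 16·x^3) + (1 - 2·x - 4·x^2 + 5·x^3 + 4·x^4)·Dx  (order 1).
h: a_k = 6, 12, 48, 114, 336, 840, 2262, 5748, 15000, 38322, …
ICs: h(0) = 6.

f: a_k = 3, 3, 15, 27, 87, 195, 543, 1323, 3495, 8787, …
g: a_k = 2, 2, 4, 6, 10, 16, 26, 42, 68, 110, …
L₀ := L_f ⊗_s L_g (sym. prod.), ord ≤ 1.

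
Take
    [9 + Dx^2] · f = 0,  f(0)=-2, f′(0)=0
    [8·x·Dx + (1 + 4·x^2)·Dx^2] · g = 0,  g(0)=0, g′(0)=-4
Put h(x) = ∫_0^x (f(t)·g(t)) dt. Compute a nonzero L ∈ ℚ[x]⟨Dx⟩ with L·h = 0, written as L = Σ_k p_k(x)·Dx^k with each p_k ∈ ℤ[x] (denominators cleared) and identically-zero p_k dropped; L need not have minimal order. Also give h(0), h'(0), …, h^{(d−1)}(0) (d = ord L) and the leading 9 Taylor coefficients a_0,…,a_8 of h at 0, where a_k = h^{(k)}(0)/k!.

L = (2925 + 31536·x^2 + 95904·x^4 + 186624·x^6 + 186624·x^8)·Dx + (2448·x + 20160·x^3 + 62208·x^5 + 82944·x^7)·Dx^2 + (442 + 5088·x^2 + 19008·x^4 + 41472·x^6 + 41472·x^8)·Dx^3 + (272·x + 2240·x^3 + 6912·x^5 + 9216·x^7)·Dx^4 + (13 + 176·x^2 + 928·x^4 + 2304·x^6 + 2304·x^8)·Dx^5  (order 5).
h: a_k = 0, 0, 4, 0, -35/3, 0, 503/30, 0, -16271/560, …
ICs: h(0) = 0, h′(0) = 0, h′′(0) = 8, h′′′(0) = 0, h′′′′(0) = -280.

f: a_k = -2, 0, 9, 0, -27/4, 0, 81/40, 0, -729/2240, …
g: a_k = 0, -4, 0, 16/3, 0, -64/5, 0, 256/7, 0, …
f·g: L₀ = L_f ⊗_s L_g, ord ≤ 2·2.
h=∫h₀ ⇒ L = L₀·Dx.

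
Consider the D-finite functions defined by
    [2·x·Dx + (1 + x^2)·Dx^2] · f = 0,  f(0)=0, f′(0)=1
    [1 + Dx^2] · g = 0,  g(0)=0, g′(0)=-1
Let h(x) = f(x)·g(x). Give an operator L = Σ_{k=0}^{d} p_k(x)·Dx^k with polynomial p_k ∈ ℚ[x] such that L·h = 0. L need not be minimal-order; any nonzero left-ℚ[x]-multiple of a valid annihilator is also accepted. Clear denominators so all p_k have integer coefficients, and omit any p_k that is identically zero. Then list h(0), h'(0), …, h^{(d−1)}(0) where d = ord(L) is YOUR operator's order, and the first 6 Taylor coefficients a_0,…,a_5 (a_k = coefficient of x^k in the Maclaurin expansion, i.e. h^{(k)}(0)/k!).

L = (10 + 26·x^2 + 11·x^4 + 4·x^6 + x^8) + (12·x + 20·x^3 + 12·x^5 + 4·x^7)·Dx + (12 + 32·x^2 + 18·x^4 + 8·x^6 + 2·x^8)·Dx^2 + (12·x + 20·x^3 + 12·x^5 + 4·x^7)·Dx^3 + (2 + 6·x^2 + 7·x^4 + 4·x^6 + x^8)·Dx^4  (order 4).
h: a_k = 0, 0, -1, 0, 1/2, 0, …
ICs: h(0) = 0, h′(0) = 0, h′′(0) = -2, h′′′(0) = 0.

f: a_k = 0, 1, 0, -1/3, 0, 1/5, …
g: a_k = 0, -1, 0, 1/6, 0, -1/120, …
h₀=f·g: eliminate ⇒ L₀, order ≤ 2·2.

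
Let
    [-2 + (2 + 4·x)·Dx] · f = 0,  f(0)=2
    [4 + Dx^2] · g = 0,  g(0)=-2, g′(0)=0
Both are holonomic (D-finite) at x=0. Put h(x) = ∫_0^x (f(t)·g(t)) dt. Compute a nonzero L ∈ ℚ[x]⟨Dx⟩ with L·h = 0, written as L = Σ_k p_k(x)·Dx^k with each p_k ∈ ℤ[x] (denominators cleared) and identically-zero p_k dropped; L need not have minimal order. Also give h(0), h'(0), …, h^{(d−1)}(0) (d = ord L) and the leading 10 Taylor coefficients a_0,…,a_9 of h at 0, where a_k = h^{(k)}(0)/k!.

L = (7 + 16·x + 16·x^2)·Dx + (-2 - 4·x)·Dx^2 + (1 + 4·x + 4·x^2)·Dx^3  (order 3).
h: a_k = 0, -4, -2, 10/3, 3/2, -5/6, -13/36, 349/1260, -401/1440, 44047/90720, …
ICs: h(0) = 0, h′(0) = -4, h′′(0) = -4.

f: a_k = 2, 2, -1, 1, -5/4, 7/4, -21/8, 33/8, -429/64, 715/64, …
g: a_k = -2, 0, 4, 0, -4/3, 0, 8/45, 0, -4/315, 0, …
h₀=f·g: eliminate ⇒ L₀, order ≤ 1·2.
h=∫h₀ ⇒ L = L₀·Dx.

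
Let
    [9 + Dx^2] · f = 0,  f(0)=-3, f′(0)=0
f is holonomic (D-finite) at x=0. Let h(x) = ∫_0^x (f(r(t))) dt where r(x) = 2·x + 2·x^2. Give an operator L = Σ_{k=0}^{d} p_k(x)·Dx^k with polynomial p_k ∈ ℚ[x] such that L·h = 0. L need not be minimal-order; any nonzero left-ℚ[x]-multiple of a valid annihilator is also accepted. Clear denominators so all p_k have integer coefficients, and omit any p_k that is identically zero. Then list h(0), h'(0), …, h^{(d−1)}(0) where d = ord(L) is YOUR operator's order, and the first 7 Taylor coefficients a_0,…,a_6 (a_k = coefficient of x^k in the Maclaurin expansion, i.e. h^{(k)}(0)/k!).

L = (36 + 216·x + 432·x^2 + 288·x^3)·Dx - 2·Dx^2 + (1 + 2·x)·Dx^3  (order 3).
h: a_k = 0, -3, 0, 18, 27, -108/5, -108, …
ICs: h(0) = 0, h′(0) = -3, h′′(0) = 0.

f: a_k = -3, 0, 27/2, 0, -81/8, 0, 243/80, …
Change of var in L_f (x↦r) gives L₀.
∫: right-multiply L₀ by Dx.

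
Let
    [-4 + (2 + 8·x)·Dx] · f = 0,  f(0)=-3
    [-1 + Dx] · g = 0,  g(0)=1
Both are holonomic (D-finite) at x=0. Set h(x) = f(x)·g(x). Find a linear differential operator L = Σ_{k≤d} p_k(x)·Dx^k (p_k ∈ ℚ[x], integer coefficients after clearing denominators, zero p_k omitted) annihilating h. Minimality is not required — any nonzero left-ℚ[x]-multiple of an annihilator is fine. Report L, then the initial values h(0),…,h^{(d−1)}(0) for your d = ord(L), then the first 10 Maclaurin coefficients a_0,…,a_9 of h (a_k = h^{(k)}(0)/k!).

L = (-3 - 4·x) + (1 + 4·x)·Dx  (order 1).
h: a_k = -3, -9, -3/2, -19/2, 159/8, -2371/40, 43487/240, -323377/560, 25470911/13440, -769700611/120960, …
ICs: h(0) = -3.

f: a_k = -3, -6, 6, -12, 30, -84, 252, -792, 2574, -8580, …
g: a_k = 1, 1, 1/2, 1/6, 1/24, 1/120, 1/720, 1/5040, 1/40320, 1/362880, …
f·g: L₀ = L_f ⊗_s L_g, ord ≤ 1·1.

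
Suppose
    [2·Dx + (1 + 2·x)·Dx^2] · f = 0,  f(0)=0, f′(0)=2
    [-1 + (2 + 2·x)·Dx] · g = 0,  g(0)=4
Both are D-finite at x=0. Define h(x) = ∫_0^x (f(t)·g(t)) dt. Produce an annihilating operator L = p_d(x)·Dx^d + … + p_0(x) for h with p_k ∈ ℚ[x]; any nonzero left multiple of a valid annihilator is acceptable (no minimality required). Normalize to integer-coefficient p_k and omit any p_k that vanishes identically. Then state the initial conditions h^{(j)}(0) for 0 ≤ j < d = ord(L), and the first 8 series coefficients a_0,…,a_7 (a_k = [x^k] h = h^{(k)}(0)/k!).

L = (-1 + 2·x)·Dx + (4 + 4·x)·Dx^2 + (4 + 16·x + 20·x^2 + 8·x^3)·Dx^3  (order 3).
h: a_k = 0, 0, 4, -4/3, 17/12, -11/6, 3709/1440, -4267/1120, …
ICs: h(0) = 0, h′(0) = 0, h′′(0) = 8.

f: a_k = 0, 2, -2, 8/3, -4, 32/5, -32/3, 128/7, …
g: a_k = 4, 2, -1/2, 1/4, -5/32, 7/64, -21/256, 33/512, …
h₀=f·g: eliminate ⇒ L₀, order ≤ 2·1.
Integrate: L := L₀·Dx.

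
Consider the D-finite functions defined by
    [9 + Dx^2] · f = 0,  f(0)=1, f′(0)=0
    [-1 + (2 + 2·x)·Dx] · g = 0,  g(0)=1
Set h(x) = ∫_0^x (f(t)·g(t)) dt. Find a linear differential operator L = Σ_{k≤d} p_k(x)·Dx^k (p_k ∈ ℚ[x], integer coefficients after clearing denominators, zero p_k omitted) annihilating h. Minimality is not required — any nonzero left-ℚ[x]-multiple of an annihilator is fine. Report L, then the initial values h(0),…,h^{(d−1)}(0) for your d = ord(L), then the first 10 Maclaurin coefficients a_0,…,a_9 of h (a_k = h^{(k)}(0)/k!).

f: a_k = 1, 0, -9/2, 0, 27/8, 0, -81/80, 0, 729/4480, 0, …
g: a_k = 1, 1/2, -1/8, 1/16, -5/128, 7/256, -21/1024, 33/2048, -429/32768, 715/65536, …
Sym-product of L_f,L_g gives L₀ (≤ ord 2).
∫: right-multiply L₀ by Dx.
L = (39 + 72·x + 36·x^2)·Dx + (-4 - 4·x)·Dx^2 + (4 + 8·x + 4·x^2)·Dx^3  (order 3).
h: a_k = 0, 1, 1/4, -37/24, -35/64, 499/640, 367/1536, -6549/35840, -4119/81920, 90467/3440640, …
ICs: h(0) = 0, h′(0) = 1, h′′(0) = 1/2.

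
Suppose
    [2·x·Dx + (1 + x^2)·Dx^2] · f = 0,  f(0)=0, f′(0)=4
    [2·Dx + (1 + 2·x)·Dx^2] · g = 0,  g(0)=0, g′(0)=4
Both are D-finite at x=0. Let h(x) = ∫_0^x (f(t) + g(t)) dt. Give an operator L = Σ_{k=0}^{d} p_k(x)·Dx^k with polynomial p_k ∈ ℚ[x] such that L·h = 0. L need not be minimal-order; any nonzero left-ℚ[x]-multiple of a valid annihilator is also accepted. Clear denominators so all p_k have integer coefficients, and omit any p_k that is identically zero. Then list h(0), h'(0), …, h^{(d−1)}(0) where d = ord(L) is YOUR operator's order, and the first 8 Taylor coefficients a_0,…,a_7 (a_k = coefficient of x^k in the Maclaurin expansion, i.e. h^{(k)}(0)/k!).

f: a_k = 0, 4, 0, -4/3, 0, 4/5, 0, -4/7, …
g: a_k = 0, 4, -4, 16/3, -8, 64/5, -64/3, 256/7, …
Weyl lclm of L_f,L_g ⇒ L₀ (ord ≤ 4).
h=∫₀ˣh₀: take L = L₀·Dx.
L = (-2 - 12·x + 6·x^2 + 4·x^3)·Dx^2 + (-5 - 4·x - 9·x^2 + 12·x^3 + 8·x^4)·Dx^3 + (-1 - x + 2·x^2 + x^3 + 3·x^4 + 2·x^5)·Dx^4  (order 4).
h: a_k = 0, 0, 4, -4/3, 1, -8/5, 34/15, -64/21, …
ICs: h(0) = 0, h′(0) = 0, h′′(0) = 8, h′′′(0) = -8.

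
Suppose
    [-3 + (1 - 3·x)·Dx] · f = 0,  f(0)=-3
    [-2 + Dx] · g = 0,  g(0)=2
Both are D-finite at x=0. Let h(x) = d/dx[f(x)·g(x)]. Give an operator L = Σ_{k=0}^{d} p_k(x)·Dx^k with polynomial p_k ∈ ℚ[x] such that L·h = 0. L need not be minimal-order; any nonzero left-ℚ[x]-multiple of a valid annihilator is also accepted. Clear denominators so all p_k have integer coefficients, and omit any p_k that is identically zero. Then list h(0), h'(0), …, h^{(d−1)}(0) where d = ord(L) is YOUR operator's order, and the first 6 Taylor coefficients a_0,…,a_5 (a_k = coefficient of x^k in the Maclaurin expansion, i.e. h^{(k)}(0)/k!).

f: a_k = -3, -9, -27, -81, -243, -729, …
g: a_k = 2, 4, 4, 8/3, 4/3, 8/15, …
Product ⇒ symmetric product L₀, ord ≤ 1.
Differentiate: ansatz ord ≤ ord L₀ ⇒ L.
L = (34 - 60·x + 36·x^2) + (-5 + 21·x - 18·x^2)·Dx  (order 1).
h: a_k = -30, -204, -942, -3784, -14198, -51116, …
ICs: h(0) = -30.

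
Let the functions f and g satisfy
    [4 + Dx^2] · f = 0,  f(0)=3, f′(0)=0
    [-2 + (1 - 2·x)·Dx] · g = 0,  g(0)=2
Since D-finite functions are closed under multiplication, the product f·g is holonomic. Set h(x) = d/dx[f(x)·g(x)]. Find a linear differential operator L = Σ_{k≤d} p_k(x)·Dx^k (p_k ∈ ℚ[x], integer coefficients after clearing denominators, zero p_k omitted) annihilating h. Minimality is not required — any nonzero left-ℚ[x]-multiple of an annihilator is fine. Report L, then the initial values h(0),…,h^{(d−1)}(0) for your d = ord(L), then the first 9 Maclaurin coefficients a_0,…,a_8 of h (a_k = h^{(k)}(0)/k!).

L = (-4 - 16·x + 16·x^2) + (-4 + 8·x)·Dx + (1 - 4·x + 4·x^2)·Dx^2  (order 2).
h: a_k = 12, 24, 72, 208, 520, 6224/5, 43568/15, 139424/21, 104568/7, …
ICs: h(0) = 12, h′(0) = 24.

f: a_k = 3, 0, -6, 0, 2, 0, -4/15, 0, 2/105, …
g: a_k = 2, 4, 8, 16, 32, 64, 128, 256, 512, …
L₀ := L_f ⊗_s L_g (sym. prod.), ord ≤ 2.
h₀' ⇒ L via d/dx closure of L₀.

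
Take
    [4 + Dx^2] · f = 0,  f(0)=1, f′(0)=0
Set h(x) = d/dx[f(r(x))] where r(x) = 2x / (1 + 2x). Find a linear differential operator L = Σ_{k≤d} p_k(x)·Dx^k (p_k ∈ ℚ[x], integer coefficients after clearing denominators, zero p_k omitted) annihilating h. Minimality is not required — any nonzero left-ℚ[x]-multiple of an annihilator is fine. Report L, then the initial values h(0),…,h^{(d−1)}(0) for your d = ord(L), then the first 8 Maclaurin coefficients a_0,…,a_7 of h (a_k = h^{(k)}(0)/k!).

f: a_k = 1, 0, -2, 0, 2/3, 0, -4/45, 0, …
f∘r: x↦r, Dx↦Dx/r' in L_f ⇒ L₀.
Derive L from L₀ (diff closure).
L = (40 + 96·x + 96·x^2) + (12 + 72·x + 144·x^2 + 96·x^3)·Dx + (1 + 8·x + 24·x^2 + 32·x^3 + 16·x^4)·Dx^2  (order 2).
h: a_k = 0, -16, 96, -1024/3, 2560/3, -19712/15, -3584/5, 4820992/315, …
ICs: h(0) = 0, h′(0) = -16.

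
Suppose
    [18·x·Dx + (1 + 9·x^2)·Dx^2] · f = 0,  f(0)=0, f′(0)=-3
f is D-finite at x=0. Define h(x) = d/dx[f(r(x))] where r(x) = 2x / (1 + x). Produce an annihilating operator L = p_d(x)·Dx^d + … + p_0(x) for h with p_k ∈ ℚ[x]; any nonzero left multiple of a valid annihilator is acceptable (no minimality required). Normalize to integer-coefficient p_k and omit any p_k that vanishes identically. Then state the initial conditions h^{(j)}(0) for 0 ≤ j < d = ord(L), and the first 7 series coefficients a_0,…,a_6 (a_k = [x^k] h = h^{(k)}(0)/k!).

f: a_k = 0, -3, 0, 9, 0, -243/5, 0, …
h₀=f(r): pull back L_f along r ⇒ L₀.
h₀' ⇒ L via d/dx closure of L₀.
L = (2 + 74·x) + (1 + 2·x + 37·x^2)·Dx  (order 1).
h: a_k = -6, 12, 198, -840, -5646, 42372, 124158, …
ICs: h(0) = -6.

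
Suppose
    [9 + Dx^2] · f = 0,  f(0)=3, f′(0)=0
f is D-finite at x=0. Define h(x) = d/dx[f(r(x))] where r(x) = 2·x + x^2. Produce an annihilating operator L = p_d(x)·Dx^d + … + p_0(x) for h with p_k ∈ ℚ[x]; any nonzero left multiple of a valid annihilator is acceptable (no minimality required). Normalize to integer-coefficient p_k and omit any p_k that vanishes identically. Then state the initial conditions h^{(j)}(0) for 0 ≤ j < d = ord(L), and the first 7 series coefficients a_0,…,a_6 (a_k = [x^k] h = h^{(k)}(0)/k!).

L = (39 + 144·x + 216·x^2 + 144·x^3 + 36·x^4) + (-3 - 3·x)·Dx + (1 + 2·x + x^2)·Dx^2  (order 2).
h: a_k = 0, -108, -162, 594, 1620, 1458/5, -17577/5, …
ICs: h(0) = 0, h′(0) = -108.

f: a_k = 3, 0, -27/2, 0, 81/8, 0, -243/80, …
f∘r: x↦r, Dx↦Dx/r' in L_f ⇒ L₀.
Differentiate: ansatz ord ≤ ord L₀ ⇒ L.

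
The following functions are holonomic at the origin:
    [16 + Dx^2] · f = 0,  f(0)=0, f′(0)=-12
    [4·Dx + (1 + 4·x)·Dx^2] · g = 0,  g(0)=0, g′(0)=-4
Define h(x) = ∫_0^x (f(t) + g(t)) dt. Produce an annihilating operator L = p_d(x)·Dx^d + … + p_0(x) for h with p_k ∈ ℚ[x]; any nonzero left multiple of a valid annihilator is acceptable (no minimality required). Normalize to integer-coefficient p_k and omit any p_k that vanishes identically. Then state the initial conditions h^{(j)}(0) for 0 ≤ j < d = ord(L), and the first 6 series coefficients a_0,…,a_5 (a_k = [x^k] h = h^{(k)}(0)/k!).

L = (448 + 512·x + 1024·x^2)·Dx^2 + (48 + 320·x + 768·x^2 + 1024·x^3)·Dx^3 + (28 + 32·x + 64·x^2)·Dx^4 + (3 + 20·x + 48·x^2 + 64·x^3)·Dx^5  (order 5).
h: a_k = 0, 0, -8, 8/3, 8/3, 64/5, …
ICs: h(0) = 0, h′(0) = 0, h′′(0) = -16, h′′′(0) = 16, h′′′′(0) = 64.

f: a_k = 0, -12, 0, 32, 0, -128/5, …
g: a_k = 0, -4, 8, -64/3, 64, -1024/5, …
Sum ⇒ L₀ = lclm(L_f,L_g) in ℚ(x)⟨Dx⟩.
h=∫h₀ ⇒ L = L₀·Dx.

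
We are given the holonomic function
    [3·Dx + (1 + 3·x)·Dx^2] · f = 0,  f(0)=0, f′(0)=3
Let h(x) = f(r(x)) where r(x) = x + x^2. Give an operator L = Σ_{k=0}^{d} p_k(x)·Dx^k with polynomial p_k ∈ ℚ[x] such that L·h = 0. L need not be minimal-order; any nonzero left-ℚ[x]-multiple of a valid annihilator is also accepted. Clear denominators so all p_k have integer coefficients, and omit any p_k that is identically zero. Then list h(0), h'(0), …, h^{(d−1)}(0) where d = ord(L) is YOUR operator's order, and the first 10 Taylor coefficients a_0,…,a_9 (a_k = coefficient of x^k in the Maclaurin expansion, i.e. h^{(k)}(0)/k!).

L = (1 + 6·x + 6·x^2)·Dx + (1 + 5·x + 9·x^2 + 6·x^3)·Dx^2  (order 2).
h: a_k = 0, 3, -3/2, 0, 9/4, -27/5, 9, -81/7, 81/8, 0, …
ICs: h(0) = 0, h′(0) = 3.

f: a_k = 0, 3, -9/2, 9, -81/4, 243/5, -243/2, 2187/7, -6561/8, 2187, …
h₀=f(r): pull back L_f along r ⇒ L₀.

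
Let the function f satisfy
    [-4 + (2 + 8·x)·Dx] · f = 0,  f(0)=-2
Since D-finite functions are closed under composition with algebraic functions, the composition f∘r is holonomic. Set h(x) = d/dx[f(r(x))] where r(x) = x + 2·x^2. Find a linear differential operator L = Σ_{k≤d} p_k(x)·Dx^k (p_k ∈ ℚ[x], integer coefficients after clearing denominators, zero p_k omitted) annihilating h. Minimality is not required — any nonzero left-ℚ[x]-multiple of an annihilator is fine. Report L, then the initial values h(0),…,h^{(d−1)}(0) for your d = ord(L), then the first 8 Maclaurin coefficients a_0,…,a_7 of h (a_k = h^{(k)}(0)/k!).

L = 2 + (-1 - 8·x - 24·x^2 - 32·x^3)·Dx  (order 1).
h: a_k = -4, -8, 24, -48, 40, 144, -784, 1952, …
ICs: h(0) = -4.

f: a_k = -2, -4, 4, -8, 20, -56, 168, -528, …
f∘r: x↦r, Dx↦Dx/r' in L_f ⇒ L₀.
Derive L from L₀ (diff closure).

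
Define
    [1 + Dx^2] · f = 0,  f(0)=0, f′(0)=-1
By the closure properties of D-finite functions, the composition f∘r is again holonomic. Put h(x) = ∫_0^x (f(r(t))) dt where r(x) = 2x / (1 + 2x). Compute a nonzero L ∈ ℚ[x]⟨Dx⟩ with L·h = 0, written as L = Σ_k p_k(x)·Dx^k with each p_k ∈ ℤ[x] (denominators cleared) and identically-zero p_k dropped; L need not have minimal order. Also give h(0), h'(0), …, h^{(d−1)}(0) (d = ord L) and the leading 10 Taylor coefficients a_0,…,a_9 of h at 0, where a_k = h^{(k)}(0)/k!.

L = 4·Dx + (4 + 24·x + 48·x^2 + 32·x^3)·Dx^2 + (1 + 8·x + 24·x^2 + 32·x^3 + 16·x^4)·Dx^3  (order 3).
h: a_k = 0, 0, -1, 4/3, -5/3, 8/5, -2/45, -40/7, 6931/315, -25456/405, …
ICs: h(0) = 0, h′(0) = 0, h′′(0) = -2.

f: a_k = 0, -1, 0, 1/6, 0, -1/120, 0, 1/5040, 0, -1/362880, …
Change of var in L_f (x↦r) gives L₀.
h=∫₀ˣh₀: take L = L₀·Dx.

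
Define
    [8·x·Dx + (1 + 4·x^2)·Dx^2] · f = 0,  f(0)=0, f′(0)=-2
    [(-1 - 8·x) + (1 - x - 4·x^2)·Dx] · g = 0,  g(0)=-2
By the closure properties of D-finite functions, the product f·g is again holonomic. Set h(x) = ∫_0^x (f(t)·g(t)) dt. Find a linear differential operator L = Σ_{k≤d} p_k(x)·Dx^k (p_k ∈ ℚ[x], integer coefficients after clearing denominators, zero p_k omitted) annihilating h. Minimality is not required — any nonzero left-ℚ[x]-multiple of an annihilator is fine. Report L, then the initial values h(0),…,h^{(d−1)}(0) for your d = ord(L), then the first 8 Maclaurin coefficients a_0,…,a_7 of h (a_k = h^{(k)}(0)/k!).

f: a_k = 0, -2, 0, 8/3, 0, -32/5, 0, 128/7, …
g: a_k = -2, -2, -10, -18, -58, -130, -362, -882, …
h₀=f·g: eliminate ⇒ L₀, order ≤ 2·1.
∫: right-multiply L₀ by Dx.
L = (8 + 8·x + 96·x^2)·Dx + (2 + 8·x + 16·x^2 + 96·x^3)·Dx^2 + (-1 + x + 4·x^3 + 16·x^4)·Dx^3  (order 3).
h: a_k = 0, 0, 2, 4/3, 11/3, 92/15, 766/45, 1124/35, …
ICs: h(0) = 0, h′(0) = 0, h′′(0) = 4.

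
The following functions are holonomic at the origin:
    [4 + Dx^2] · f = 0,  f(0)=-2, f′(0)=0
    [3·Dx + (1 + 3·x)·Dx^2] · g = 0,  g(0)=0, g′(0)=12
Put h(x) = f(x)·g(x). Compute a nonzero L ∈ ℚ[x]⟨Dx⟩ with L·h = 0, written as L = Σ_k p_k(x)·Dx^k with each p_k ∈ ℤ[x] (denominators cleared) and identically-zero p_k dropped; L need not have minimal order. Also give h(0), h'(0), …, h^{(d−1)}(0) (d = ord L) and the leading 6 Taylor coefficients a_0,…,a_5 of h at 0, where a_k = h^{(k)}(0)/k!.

f: a_k = -2, 0, 4, 0, -4/3, 0, …
g: a_k = 0, 12, -18, 36, -81, 972/5, …
Product ⇒ symmetric product L₀, ord ≤ 4.
L = (-1112 - 1248·x + 7344·x^2 + 27648·x^3 + 20736·x^4) + (-48 + 2160·x + 10368·x^2 + 10368·x^3)·Dx + (-250 + 240·x + 4968·x^2 + 13824·x^3 + 10368·x^4)·Dx^2 + (-12 + 540·x + 2592·x^2 + 2592·x^3)·Dx^3 + (7 + 138·x + 783·x^2 + 1728·x^3 + 1296·x^4)·Dx^4  (order 4).
h: a_k = 0, -24, 36, -24, 90, -1304/5, …
ICs: h(0) = 0, h′(0) = -24, h′′(0) = 72, h′′′(0) = -144.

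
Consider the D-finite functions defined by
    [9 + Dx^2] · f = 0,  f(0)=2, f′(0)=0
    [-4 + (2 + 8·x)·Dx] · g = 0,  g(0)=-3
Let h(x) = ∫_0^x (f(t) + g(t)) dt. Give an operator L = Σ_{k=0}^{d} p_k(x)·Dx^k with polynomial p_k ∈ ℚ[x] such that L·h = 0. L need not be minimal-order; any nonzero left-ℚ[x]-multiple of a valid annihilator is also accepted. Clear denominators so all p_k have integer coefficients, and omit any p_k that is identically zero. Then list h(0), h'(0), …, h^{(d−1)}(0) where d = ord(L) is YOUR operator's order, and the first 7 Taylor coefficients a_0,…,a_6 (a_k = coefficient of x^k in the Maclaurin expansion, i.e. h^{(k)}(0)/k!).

L = (-378 - 1296·x - 2592·x^2)·Dx + (45 + 828·x + 3888·x^2 + 5184·x^3)·Dx^2 + (-42 - 144·x - 288·x^2)·Dx^3 + (5 + 92·x + 432·x^2 + 576·x^3)·Dx^4  (order 4).
h: a_k = 0, -1, -3, -1, -3, 147/20, -14, …
ICs: h(0) = 0, h′(0) = -1, h′′(0) = -6, h′′′(0) = -6.

f: a_k = 2, 0, -9, 0, 27/4, 0, -81/40, …
g: a_k = -3, -6, 6, -12, 30, -84, 252, …
h₀=f+g: left-lcm gives L₀, ord ≤ 3.
∫: right-multiply L₀ by Dx.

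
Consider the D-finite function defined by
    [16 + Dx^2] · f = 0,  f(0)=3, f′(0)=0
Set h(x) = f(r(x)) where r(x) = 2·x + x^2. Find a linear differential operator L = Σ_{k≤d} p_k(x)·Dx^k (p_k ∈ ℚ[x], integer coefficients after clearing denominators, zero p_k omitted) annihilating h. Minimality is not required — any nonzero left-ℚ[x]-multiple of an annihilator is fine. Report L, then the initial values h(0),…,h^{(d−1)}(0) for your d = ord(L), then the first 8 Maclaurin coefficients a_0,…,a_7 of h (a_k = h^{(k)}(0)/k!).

f: a_k = 3, 0, -24, 0, 32, 0, -256/15, 0, …
L₀ from L_f via x↦r, Dx↦r'^{-1}Dx.
L = (64 + 192·x + 192·x^2 + 64·x^3) - Dx + (1 + x)·Dx^2  (order 2).
h: a_k = 3, 0, -96, -96, 488, 1024, -4864/15, -15104/5, …
ICs: h(0) = 3, h′(0) = 0.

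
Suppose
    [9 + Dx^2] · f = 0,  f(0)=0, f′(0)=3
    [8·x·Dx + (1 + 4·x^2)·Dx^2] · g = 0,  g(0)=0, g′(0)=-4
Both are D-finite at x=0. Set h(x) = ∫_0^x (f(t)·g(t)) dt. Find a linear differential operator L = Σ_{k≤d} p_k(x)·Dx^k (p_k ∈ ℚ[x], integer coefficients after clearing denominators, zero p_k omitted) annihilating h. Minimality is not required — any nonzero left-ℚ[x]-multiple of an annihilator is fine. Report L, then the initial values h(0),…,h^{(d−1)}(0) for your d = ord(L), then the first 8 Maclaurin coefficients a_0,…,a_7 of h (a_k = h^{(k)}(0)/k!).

L = (2925 + 31536·x^2 + 95904·x^4 + 186624·x^6 + 186624·x^8)·Dx + (2448·x + 20160·x^3 + 62208·x^5 + 82944·x^7)·Dx^2 + (442 + 5088·x^2 + 19008·x^4 + 41472·x^6 + 41472·x^8)·Dx^3 + (272·x + 2240·x^3 + 6912·x^5 + 9216·x^7)·Dx^4 + (13 + 176·x^2 + 928·x^4 + 2304·x^6 + 2304·x^8)·Dx^5  (order 5).
h: a_k = 0, 0, 0, -4, 0, 34/5, 0, -141/14, …
ICs: h(0) = 0, h′(0) = 0, h′′(0) = 0, h′′′(0) = -24, h′′′′(0) = 0.

f: a_k = 0, 3, 0, -9/2, 0, 81/40, 0, -243/560, …
g: a_k = 0, -4, 0, 16/3, 0, -64/5, 0, 256/7, …
f·g: L₀ = L_f ⊗_s L_g, ord ≤ 2·2.
h=∫h₀ ⇒ L = L₀·Dx.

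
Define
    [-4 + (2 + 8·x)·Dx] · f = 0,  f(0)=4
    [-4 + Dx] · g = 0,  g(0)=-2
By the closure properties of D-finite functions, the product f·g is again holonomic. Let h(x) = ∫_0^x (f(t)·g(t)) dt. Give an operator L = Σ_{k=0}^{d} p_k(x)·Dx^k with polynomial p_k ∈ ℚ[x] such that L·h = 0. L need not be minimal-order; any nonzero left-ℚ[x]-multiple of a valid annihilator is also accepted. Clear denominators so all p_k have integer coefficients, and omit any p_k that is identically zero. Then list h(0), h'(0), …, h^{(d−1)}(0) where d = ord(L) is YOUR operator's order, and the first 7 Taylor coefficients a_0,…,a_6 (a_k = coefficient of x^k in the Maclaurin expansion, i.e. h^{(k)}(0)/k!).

L = (-6 - 16·x)·Dx + (1 + 4·x)·Dx^2  (order 2).
h: a_k = 0, -8, -24, -112/3, -136/3, -176/5, -1712/45, …
ICs: h(0) = 0, h′(0) = -8.

f: a_k = 4, 8, -8, 16, -40, 112, -336, …
g: a_k = -2, -8, -16, -64/3, -64/3, -256/15, -512/45, …
L₀ := L_f ⊗_s L_g (sym. prod.), ord ≤ 1.
h=∫₀ˣh₀: take L = L₀·Dx.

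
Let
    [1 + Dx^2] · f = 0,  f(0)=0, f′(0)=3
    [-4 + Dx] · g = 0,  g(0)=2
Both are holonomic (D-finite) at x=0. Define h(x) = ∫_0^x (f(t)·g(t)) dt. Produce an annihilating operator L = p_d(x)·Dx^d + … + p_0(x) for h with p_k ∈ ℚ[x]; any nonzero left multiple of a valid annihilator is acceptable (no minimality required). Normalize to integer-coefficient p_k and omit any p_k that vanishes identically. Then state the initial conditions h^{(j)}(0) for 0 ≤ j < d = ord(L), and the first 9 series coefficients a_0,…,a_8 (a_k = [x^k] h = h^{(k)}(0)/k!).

f: a_k = 0, 3, 0, -1/2, 0, 1/40, 0, -1/1680, 0, …
g: a_k = 2, 8, 16, 64/3, 64/3, 256/15, 512/45, 2048/315, 1024/315, …
L₀ := L_f ⊗_s L_g (sym. prod.), ord ≤ 2.
h=∫₀ˣh₀: take L = L₀·Dx.
L = 17·Dx - 8·Dx^2 + Dx^3  (order 3).
h: a_k = 0, 0, 3, 8, 47/4, 12, 1121/120, 611/105, 20047/6720, …
ICs: h(0) = 0, h′(0) = 0, h′′(0) = 6.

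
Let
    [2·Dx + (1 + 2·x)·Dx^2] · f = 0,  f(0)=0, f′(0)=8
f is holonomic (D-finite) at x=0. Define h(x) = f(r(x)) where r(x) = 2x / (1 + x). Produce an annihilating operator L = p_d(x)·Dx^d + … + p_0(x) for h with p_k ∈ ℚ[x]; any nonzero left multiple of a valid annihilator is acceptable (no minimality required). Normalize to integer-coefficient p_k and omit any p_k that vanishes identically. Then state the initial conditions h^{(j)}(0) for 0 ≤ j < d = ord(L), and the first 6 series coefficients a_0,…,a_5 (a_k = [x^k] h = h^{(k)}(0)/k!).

f: a_k = 0, 8, -8, 32/3, -16, 128/5, …
L₀ from L_f via x↦r, Dx↦r'^{-1}Dx.
L = (6 + 10·x)·Dx + (1 + 6·x + 5·x^2)·Dx^2  (order 2).
h: a_k = 0, 16, -48, 496/3, -624, 12496/5, …
ICs: h(0) = 0, h′(0) = 16.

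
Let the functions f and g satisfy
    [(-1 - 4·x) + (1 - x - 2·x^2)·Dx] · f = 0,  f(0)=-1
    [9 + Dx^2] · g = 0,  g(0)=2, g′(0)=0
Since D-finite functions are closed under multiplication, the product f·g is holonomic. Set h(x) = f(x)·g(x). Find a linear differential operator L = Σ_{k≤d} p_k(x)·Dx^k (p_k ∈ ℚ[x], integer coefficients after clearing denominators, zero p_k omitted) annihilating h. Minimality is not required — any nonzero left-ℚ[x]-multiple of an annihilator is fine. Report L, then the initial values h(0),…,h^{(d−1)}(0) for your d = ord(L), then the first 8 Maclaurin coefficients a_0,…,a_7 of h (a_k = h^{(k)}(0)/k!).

f: a_k = -1, -1, -3, -5, -11, -21, -43, -85, …
g: a_k = 2, 0, -9, 0, 27/4, 0, -81/40, 0, …
L₀ := L_f ⊗_s L_g (sym. prod.), ord ≤ 2.
L = (-5 + 9·x + 18·x^2) + (2 + 8·x)·Dx + (-1 + x + 2·x^2)·Dx^2  (order 2).
h: a_k = -2, -2, 3, -1, -7/4, -15/4, -209/40, -509/40, …
ICs: h(0) = -2, h′(0) = -2.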